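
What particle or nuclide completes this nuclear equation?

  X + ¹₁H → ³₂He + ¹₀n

Conserve mass number: A + 1 = 3 + 1, so A = 3.
Conserve atomic number: Z + 1 = 2 + 0, so Z = 1.
A = 3 and Z = 1 is ³₁H — a triton.

triton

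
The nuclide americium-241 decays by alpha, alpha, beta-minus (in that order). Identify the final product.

U-233

Start: (A, Z) = (241, 95).
After α: (237, 93).
After α: (233, 91).
After β⁻: (233, 92).
Z = 92 is uranium.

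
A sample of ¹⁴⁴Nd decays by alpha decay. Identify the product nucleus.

Alpha decay: mass number changes by -4, atomic number by -2.
A: 144 − 4 = 140; Z: 60 − 2 = 58.
Z = 58 is cerium, so the daughter is ¹⁴⁰Ce.

Ce-140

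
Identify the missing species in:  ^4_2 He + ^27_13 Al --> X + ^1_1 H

Conserve mass number: 4 + 27 = A + 1, so A = 30.
Conserve atomic number: 2 + 13 = Z + 1, so Z = 14.
Z = 14 is silicon, so the species is ^30_14 Si.

Si-30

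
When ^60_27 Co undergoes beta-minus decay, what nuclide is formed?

Ni-60

Beta-minus decay: mass number changes by +0, atomic number by +1.
A: 60 = 60; Z: 27 + 1 = 28.
Z = 28 is nickel, so the daughter is ^60_28 Ni.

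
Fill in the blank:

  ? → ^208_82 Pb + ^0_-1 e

Conserve mass number: A = 208 + 0, so A = 208.
Conserve atomic number: Z = 82 − 1, so Z = 81.
Z = 81 is thallium, so the species is ^208_81 Tl.

Tl-208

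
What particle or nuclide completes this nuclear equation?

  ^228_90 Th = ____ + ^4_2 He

Ra-224

Conserve mass number: 228 = A + 4, so A = 224.
Conserve atomic number: 90 = Z + 2, so Z = 88.
Z = 88 is radium, so the species is ^224_88 Ra.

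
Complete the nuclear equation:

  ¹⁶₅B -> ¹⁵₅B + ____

Conserve mass number: 16 = 15 + A, so A = 1.
Conserve atomic number: 5 = 5 + Z, so Z = 0.
A = 1 and Z = 0 is ¹₀n — a neutron.

neutron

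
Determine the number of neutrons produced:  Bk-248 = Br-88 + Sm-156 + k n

4

Conserve mass number: 248 = 88 + 156 + k, so k = 248 − 244 = 4.
Check atomic number: 97 = 35 + 62 + 0 = 97. ✓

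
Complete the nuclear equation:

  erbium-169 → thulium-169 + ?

Conserve mass number: 169 = 169 + A, so A = 0.
Conserve atomic number: 68 = 69 + Z, so Z = -1.
A = 0 and Z = -1 is e⁻ — a beta-minus particle.

beta-minus particle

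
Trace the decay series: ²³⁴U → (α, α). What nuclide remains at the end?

Ra-226

Start: (A, Z) = (234, 92).
After α: (230, 90).
After α: (226, 88).
Z = 88 is radium.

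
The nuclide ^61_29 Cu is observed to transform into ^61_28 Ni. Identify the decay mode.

ΔA = 61 − 61 = 0; ΔZ = 28 − 29 = -1.
A is unchanged and Z drops by 1 — a proton has become a neutron (β⁺ emission or electron capture).

beta-plus decay or electron capture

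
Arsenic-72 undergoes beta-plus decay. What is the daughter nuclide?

Beta-plus decay: mass number changes by +0, atomic number by -1.
A: 72 = 72; Z: 33 − 1 = 32.
Z = 32 is germanium, so the daughter is germanium-72.

Ge-72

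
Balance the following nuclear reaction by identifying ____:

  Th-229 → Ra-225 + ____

alpha particle

Conserve mass number: 229 = 225 + A, so A = 4.
Conserve atomic number: 90 = 88 + Z, so Z = 2.
A = 4 and Z = 2 is He-4 — an alpha particle.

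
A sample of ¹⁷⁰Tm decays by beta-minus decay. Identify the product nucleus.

Beta-minus decay: mass number changes by +0, atomic number by +1.
A: 170 = 170; Z: 69 + 1 = 70.
Z = 70 is ytterbium, so the daughter is ¹⁷⁰Yb.

Yb-170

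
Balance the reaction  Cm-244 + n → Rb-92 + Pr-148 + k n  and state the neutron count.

Conserve mass number: 245 = 92 + 148 + k, so k = 245 − 240 = 5.
Check atomic number: 96 = 37 + 59 + 0 = 96. ✓

5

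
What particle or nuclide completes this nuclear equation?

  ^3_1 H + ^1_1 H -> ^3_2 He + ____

Conserve mass number: 3 + 1 = 3 + A, so A = 1.
Conserve atomic number: 1 + 1 = 2 + Z, so Z = 0.
A = 1 and Z = 0 is ^1_0 n — a neutron.

neutron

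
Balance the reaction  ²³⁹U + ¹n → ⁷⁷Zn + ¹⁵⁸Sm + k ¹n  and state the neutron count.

Conserve mass number: 240 = 77 + 158 + k, so k = 240 − 235 = 5.
Check atomic number: 92 = 30 + 62 + 0 = 92. ✓

5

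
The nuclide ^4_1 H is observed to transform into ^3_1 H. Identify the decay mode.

ΔA = 3 − 4 = -1; ΔZ = 1 − 1 = +0.
A drops by 1 with Z unchanged — a neutron was emitted.

neutron emission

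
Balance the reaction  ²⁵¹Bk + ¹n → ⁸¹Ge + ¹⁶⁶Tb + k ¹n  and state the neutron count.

5

Conserve mass number: 252 = 81 + 166 + k, so k = 252 − 247 = 5.
Check atomic number: 97 = 32 + 65 + 0 = 97. ✓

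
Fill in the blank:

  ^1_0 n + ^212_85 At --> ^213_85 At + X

Conserve mass number: 1 + 212 = 213 + A, so A = 0.
Conserve atomic number: 0 + 85 = 85 + Z, so Z = 0.
A = 0 and Z = 0 is ^0_0 γ — a gamma ray.

gamma ray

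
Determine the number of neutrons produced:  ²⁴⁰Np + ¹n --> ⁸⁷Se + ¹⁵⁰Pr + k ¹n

Conserve mass number: 241 = 87 + 150 + k, so k = 241 − 237 = 4.
Check atomic number: 93 = 34 + 59 + 0 = 93. ✓

4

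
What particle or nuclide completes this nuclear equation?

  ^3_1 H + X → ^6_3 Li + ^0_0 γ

He-3

Conserve mass number: 3 + A = 6 + 0, so A = 3.
Conserve atomic number: 1 + Z = 3 + 0, so Z = 2.
Z = 2 is helium, so the species is ^3_2 He.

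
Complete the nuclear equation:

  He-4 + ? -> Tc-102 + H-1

Mo-99

Conserve mass number: 4 + A = 102 + 1, so A = 99.
Conserve atomic number: 2 + Z = 43 + 1, so Z = 42.
Z = 42 is molybdenum, so the species is Mo-99.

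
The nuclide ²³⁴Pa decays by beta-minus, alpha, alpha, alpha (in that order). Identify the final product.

Rn-222

Start: (A, Z) = (234, 91).
After β⁻: (234, 92).
After α: (230, 90).
After α: (226, 88).
After α: (222, 86).
Z = 86 is radon.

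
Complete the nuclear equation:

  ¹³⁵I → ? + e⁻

Xe-135

Conserve mass number: 135 = A + 0, so A = 135.
Conserve atomic number: 53 = Z − 1, so Z = 54.
Z = 54 is xenon, so the species is ¹³⁵Xe.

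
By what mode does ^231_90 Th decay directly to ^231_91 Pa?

beta-minus decay

ΔA = 231 − 231 = 0; ΔZ = 91 − 90 = +1.
A is unchanged and Z rises by 1 — a neutron has become a proton (β⁻ decay).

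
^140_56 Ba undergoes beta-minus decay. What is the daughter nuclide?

Beta-minus decay: mass number changes by +0, atomic number by +1.
A: 140 = 140; Z: 56 + 1 = 57.
Z = 57 is lanthanum, so the daughter is ^140_57 La.

La-140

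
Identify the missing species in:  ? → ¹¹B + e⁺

Conserve mass number: A = 11 + 0, so A = 11.
Conserve atomic number: Z = 5 + 1, so Z = 6.
Z = 6 is carbon, so the species is ¹¹C.

C-11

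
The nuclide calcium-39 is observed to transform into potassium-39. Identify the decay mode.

beta-plus decay or electron capture

ΔA = 39 − 39 = 0; ΔZ = 19 − 20 = -1.
A is unchanged and Z drops by 1 — a proton has become a neutron (β⁺ emission or electron capture).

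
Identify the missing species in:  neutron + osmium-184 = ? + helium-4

Conserve mass number: 1 + 184 = A + 4, so A = 181.
Conserve atomic number: 0 + 76 = Z + 2, so Z = 74.
Z = 74 is tungsten, so the species is tungsten-181.

W-181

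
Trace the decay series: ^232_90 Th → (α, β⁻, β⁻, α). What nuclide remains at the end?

Ra-224

Start: (A, Z) = (232, 90).
After α: (228, 88).
After β⁻: (228, 89).
After β⁻: (228, 90).
After α: (224, 88).
Z = 88 is radium.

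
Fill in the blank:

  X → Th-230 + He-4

U-234

Conserve mass number: A = 230 + 4, so A = 234.
Conserve atomic number: Z = 90 + 2, so Z = 92.
Z = 92 is uranium, so the species is U-234.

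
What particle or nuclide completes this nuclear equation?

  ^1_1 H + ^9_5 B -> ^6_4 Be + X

Conserve mass number: 1 + 9 = 6 + A, so A = 4.
Conserve atomic number: 1 + 5 = 4 + Z, so Z = 2.
A = 4 and Z = 2 is ^4_2 He — an alpha particle.

alpha particle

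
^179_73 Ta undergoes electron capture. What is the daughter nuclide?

Electron capture: mass number changes by +0, atomic number by -1.
A: 179 = 179; Z: 73 − 1 = 72.
Z = 72 is hafnium, so the daughter is ^179_72 Hf.

Hf-179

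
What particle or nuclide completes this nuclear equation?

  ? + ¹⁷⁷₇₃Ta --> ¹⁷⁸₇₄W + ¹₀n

Conserve mass number: A + 177 = 178 + 1, so A = 2.
Conserve atomic number: Z + 73 = 74 + 0, so Z = 1.
A = 2 and Z = 1 is ²₁H — a deuteron.

deuteron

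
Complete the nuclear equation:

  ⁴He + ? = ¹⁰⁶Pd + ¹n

Ru-103

Conserve mass number: 4 + A = 106 + 1, so A = 103.
Conserve atomic number: 2 + Z = 46 + 0, so Z = 44.
Z = 44 is ruthenium, so the species is ¹⁰³Ru.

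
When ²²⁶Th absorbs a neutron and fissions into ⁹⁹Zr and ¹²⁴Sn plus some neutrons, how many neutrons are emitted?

Conserve mass number: 227 = 99 + 124 + k, so k = 227 − 223 = 4.
Check atomic number: 90 = 40 + 50 + 0 = 90. ✓

4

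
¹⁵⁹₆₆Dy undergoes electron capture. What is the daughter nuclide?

Tb-159

Electron capture: mass number changes by +0, atomic number by -1.
A: 159 = 159; Z: 66 − 1 = 65.
Z = 65 is terbium, so the daughter is ¹⁵⁹₆₅Tb.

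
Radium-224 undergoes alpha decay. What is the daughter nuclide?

Alpha decay: mass number changes by -4, atomic number by -2.
A: 224 − 4 = 220; Z: 88 − 2 = 86.
Z = 86 is radon, so the daughter is radon-220.

Rn-220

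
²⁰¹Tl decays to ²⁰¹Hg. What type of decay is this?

beta-plus decay or electron capture

ΔA = 201 − 201 = 0; ΔZ = 80 − 81 = -1.
A is unchanged and Z drops by 1 — a proton has become a neutron (β⁺ emission or electron capture).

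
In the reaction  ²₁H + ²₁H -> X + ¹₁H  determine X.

H-3

Conserve mass number: 2 + 2 = A + 1, so A = 3.
Conserve atomic number: 1 + 1 = Z + 1, so Z = 1.
A = 3 and Z = 1 is ³₁H — a triton.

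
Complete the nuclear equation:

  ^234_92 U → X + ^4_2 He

Th-230

Conserve mass number: 234 = A + 4, so A = 230.
Conserve atomic number: 92 = Z + 2, so Z = 90.
Z = 90 is thorium, so the species is ^230_90 Th.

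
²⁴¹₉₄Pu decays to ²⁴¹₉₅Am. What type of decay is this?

ΔA = 241 − 241 = 0; ΔZ = 95 − 94 = +1.
A is unchanged and Z rises by 1 — a neutron has become a proton (β⁻ decay).

beta-minus decay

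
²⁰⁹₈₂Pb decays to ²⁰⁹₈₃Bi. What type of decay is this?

beta-minus decay

ΔA = 209 − 209 = 0; ΔZ = 83 − 82 = +1.
A is unchanged and Z rises by 1 — a neutron has become a proton (β⁻ decay).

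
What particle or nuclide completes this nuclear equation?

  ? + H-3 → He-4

Conserve mass number: A + 3 = 4, so A = 1.
Conserve atomic number: Z + 1 = 2, so Z = 1.
A = 1 and Z = 1 is H-1 — a proton.

proton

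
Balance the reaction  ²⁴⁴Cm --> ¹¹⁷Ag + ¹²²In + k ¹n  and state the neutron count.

5

Conserve mass number: 244 = 117 + 122 + k, so k = 244 − 239 = 5.
Check atomic number: 96 = 47 + 49 + 0 = 96. ✓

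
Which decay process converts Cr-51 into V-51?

beta-plus decay or electron capture

ΔA = 51 − 51 = 0; ΔZ = 23 − 24 = -1.
A is unchanged and Z drops by 1 — a proton has become a neutron (β⁺ emission or electron capture).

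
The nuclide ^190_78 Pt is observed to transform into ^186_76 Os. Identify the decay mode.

alpha decay

ΔA = 186 − 190 = -4; ΔZ = 76 − 78 = -2.
A drops by 4 and Z drops by 2 — the signature of alpha emission.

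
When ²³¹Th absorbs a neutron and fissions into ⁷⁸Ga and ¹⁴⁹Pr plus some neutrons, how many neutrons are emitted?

5

Conserve mass number: 232 = 78 + 149 + k, so k = 232 − 227 = 5.
Check atomic number: 90 = 31 + 59 + 0 = 90. ✓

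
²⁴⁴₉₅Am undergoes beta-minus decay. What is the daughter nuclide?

Beta-minus decay: mass number changes by +0, atomic number by +1.
A: 244 = 244; Z: 95 + 1 = 96.
Z = 96 is curium, so the daughter is ²⁴⁴₉₆Cm.

Cm-244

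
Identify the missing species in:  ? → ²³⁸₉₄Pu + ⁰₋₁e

Conserve mass number: A = 238 + 0, so A = 238.
Conserve atomic number: Z = 94 − 1, so Z = 93.
Z = 93 is neptunium, so the species is ²³⁸₉₃Np.

Np-238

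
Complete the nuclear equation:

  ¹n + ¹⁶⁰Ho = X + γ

Conserve mass number: 1 + 160 = A + 0, so A = 161.
Conserve atomic number: 0 + 67 = Z + 0, so Z = 67.
Z = 67 is holmium, so the species is ¹⁶¹Ho.

Ho-161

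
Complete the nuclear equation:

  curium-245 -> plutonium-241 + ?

Conserve mass number: 245 = 241 + A, so A = 4.
Conserve atomic number: 96 = 94 + Z, so Z = 2.
A = 4 and Z = 2 is helium-4 — an alpha particle.

alpha particle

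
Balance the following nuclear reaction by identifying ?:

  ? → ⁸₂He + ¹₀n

He-9

Conserve mass number: A = 8 + 1, so A = 9.
Conserve atomic number: Z = 2 + 0, so Z = 2.
Z = 2 is helium, so the species is ⁹₂He.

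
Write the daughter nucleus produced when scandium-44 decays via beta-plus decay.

Ca-44

Beta-plus decay: mass number changes by +0, atomic number by -1.
A: 44 = 44; Z: 21 − 1 = 20.
Z = 20 is calcium, so the daughter is calcium-44.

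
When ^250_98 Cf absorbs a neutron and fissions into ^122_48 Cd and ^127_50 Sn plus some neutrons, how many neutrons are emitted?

2

Conserve mass number: 251 = 122 + 127 + k, so k = 251 − 249 = 2.
Check atomic number: 98 = 48 + 50 + 0 = 98. ✓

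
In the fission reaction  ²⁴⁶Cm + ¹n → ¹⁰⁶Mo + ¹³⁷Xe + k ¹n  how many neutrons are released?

4

Conserve mass number: 247 = 106 + 137 + k, so k = 247 − 243 = 4.
Check atomic number: 96 = 42 + 54 + 0 = 96. ✓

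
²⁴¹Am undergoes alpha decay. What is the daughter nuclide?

Alpha decay: mass number changes by -4, atomic number by -2.
A: 241 − 4 = 237; Z: 95 − 2 = 93.
Z = 93 is neptunium, so the daughter is ²³⁷Np.

Np-237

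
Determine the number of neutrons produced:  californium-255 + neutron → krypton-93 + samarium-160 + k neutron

Conserve mass number: 256 = 93 + 160 + k, so k = 256 − 253 = 3.
Check atomic number: 98 = 36 + 62 + 0 = 98. ✓

3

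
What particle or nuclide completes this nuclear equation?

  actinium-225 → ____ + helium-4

Conserve mass number: 225 = A + 4, so A = 221.
Conserve atomic number: 89 = Z + 2, so Z = 87.
Z = 87 is francium, so the species is francium-221.

Fr-221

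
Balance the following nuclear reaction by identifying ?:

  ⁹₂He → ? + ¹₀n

Conserve mass number: 9 = A + 1, so A = 8.
Conserve atomic number: 2 = Z + 0, so Z = 2.
Z = 2 is helium, so the species is ⁸₂He.

He-8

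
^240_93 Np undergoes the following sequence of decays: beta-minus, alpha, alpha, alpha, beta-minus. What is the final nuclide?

Ac-228

Start: (A, Z) = (240, 93).
After β⁻: (240, 94).
After α: (236, 92).
After α: (232, 90).
After α: (228, 88).
After β⁻: (228, 89).
Z = 89 is actinium.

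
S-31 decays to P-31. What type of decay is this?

ΔA = 31 − 31 = 0; ΔZ = 15 − 16 = -1.
A is unchanged and Z drops by 1 — a proton has become a neutron (β⁺ emission or electron capture).

beta-plus decay or electron capture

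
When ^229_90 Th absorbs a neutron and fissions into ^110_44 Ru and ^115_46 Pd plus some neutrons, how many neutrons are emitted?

Conserve mass number: 230 = 110 + 115 + k, so k = 230 − 225 = 5.
Check atomic number: 90 = 44 + 46 + 0 = 90. ✓

5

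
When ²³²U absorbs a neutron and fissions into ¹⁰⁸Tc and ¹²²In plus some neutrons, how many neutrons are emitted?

Conserve mass number: 233 = 108 + 122 + k, so k = 233 − 230 = 3.
Check atomic number: 92 = 43 + 49 + 0 = 92. ✓

3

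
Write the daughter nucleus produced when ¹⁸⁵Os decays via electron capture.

Re-185

Electron capture: mass number changes by +0, atomic number by -1.
A: 185 = 185; Z: 76 − 1 = 75.
Z = 75 is rhenium, so the daughter is ¹⁸⁵Re.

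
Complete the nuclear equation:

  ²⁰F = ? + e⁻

Ne-20

Conserve mass number: 20 = A + 0, so A = 20.
Conserve atomic number: 9 = Z − 1, so Z = 10.
Z = 10 is neon, so the species is ²⁰Ne.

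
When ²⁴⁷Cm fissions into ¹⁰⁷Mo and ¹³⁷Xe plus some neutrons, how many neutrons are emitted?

Conserve mass number: 247 = 107 + 137 + k, so k = 247 − 244 = 3.
Check atomic number: 96 = 42 + 54 + 0 = 96. ✓

3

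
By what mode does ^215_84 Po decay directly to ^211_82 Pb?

alpha decay

ΔA = 211 − 215 = -4; ΔZ = 82 − 84 = -2.
A drops by 4 and Z drops by 2 — the signature of alpha emission.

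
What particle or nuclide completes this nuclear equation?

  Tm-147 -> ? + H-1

Er-146

Conserve mass number: 147 = A + 1, so A = 146.
Conserve atomic number: 69 = Z + 1, so Z = 68.
Z = 68 is erbium, so the species is Er-146.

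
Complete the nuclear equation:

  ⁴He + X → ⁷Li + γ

Conserve mass number: 4 + A = 7 + 0, so A = 3.
Conserve atomic number: 2 + Z = 3 + 0, so Z = 1.
A = 3 and Z = 1 is ³H — a triton.

triton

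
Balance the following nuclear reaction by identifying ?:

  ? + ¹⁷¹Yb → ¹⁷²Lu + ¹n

Conserve mass number: A + 171 = 172 + 1, so A = 2.
Conserve atomic number: Z + 70 = 71 + 0, so Z = 1.
A = 2 and Z = 1 is ²H — a deuteron.

deuteron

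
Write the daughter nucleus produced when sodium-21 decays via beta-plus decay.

Ne-21

Beta-plus decay: mass number changes by +0, atomic number by -1.
A: 21 = 21; Z: 11 − 1 = 10.
Z = 10 is neon, so the daughter is neon-21.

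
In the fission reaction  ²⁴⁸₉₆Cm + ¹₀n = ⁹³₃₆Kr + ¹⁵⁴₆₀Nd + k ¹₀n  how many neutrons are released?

Conserve mass number: 249 = 93 + 154 + k, so k = 249 − 247 = 2.
Check atomic number: 96 = 36 + 60 + 0 = 96. ✓

2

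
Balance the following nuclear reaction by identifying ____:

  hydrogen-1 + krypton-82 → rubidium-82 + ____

neutron

Conserve mass number: 1 + 82 = 82 + A, so A = 1.
Conserve atomic number: 1 + 36 = 37 + Z, so Z = 0.
A = 1 and Z = 0 is neutron — a neutron.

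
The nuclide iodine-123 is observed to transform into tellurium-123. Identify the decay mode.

beta-plus decay or electron capture

ΔA = 123 − 123 = 0; ΔZ = 52 − 53 = -1.
A is unchanged and Z drops by 1 — a proton has become a neutron (β⁺ emission or electron capture).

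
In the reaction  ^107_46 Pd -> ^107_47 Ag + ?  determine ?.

beta-minus particle

Conserve mass number: 107 = 107 + A, so A = 0.
Conserve atomic number: 46 = 47 + Z, so Z = -1.
A = 0 and Z = -1 is ^0_-1 e — a beta-minus particle.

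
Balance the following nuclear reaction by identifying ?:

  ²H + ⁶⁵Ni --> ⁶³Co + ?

Conserve mass number: 2 + 65 = 63 + A, so A = 4.
Conserve atomic number: 1 + 28 = 27 + Z, so Z = 2.
A = 4 and Z = 2 is ⁴He — an alpha particle.

alpha particle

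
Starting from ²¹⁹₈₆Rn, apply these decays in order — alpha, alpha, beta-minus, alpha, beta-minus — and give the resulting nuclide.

Pb-207

Start: (A, Z) = (219, 86).
After α: (215, 84).
After α: (211, 82).
After β⁻: (211, 83).
After α: (207, 81).
After β⁻: (207, 82).
Z = 82 is lead.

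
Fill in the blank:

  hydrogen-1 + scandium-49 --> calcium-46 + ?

Conserve mass number: 1 + 49 = 46 + A, so A = 4.
Conserve atomic number: 1 + 21 = 20 + Z, so Z = 2.
A = 4 and Z = 2 is helium-4 — an alpha particle.

alpha particle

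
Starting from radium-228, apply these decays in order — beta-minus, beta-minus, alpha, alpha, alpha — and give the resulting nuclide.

Start: (A, Z) = (228, 88).
After β⁻: (228, 89).
After β⁻: (228, 90).
After α: (224, 88).
After α: (220, 86).
After α: (216, 84).
Z = 84 is polonium.

Po-216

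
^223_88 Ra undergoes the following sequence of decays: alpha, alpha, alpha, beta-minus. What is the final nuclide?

Start: (A, Z) = (223, 88).
After α: (219, 86).
After α: (215, 84).
After α: (211, 82).
After β⁻: (211, 83).
Z = 83 is bismuth.

Bi-211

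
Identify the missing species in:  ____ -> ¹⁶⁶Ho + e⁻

Dy-166

Conserve mass number: A = 166 + 0, so A = 166.
Conserve atomic number: Z = 67 − 1, so Z = 66.
Z = 66 is dysprosium, so the species is ¹⁶⁶Dy.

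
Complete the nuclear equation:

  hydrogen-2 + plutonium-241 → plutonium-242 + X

proton

Conserve mass number: 2 + 241 = 242 + A, so A = 1.
Conserve atomic number: 1 + 94 = 94 + Z, so Z = 1.
A = 1 and Z = 1 is hydrogen-1 — a proton.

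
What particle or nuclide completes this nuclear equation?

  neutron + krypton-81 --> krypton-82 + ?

gamma ray

Conserve mass number: 1 + 81 = 82 + A, so A = 0.
Conserve atomic number: 0 + 36 = 36 + Z, so Z = 0.
A = 0 and Z = 0 is γ — a gamma ray.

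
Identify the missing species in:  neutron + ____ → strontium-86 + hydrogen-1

Y-86

Conserve mass number: 1 + A = 86 + 1, so A = 86.
Conserve atomic number: 0 + Z = 38 + 1, so Z = 39.
Z = 39 is yttrium, so the species is yttrium-86.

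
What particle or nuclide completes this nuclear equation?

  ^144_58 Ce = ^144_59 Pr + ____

Conserve mass number: 144 = 144 + A, so A = 0.
Conserve atomic number: 58 = 59 + Z, so Z = -1.
A = 0 and Z = -1 is ^0_-1 e — a beta-minus particle.

beta-minus particle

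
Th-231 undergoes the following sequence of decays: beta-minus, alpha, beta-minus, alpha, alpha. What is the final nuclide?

Start: (A, Z) = (231, 90).
After β⁻: (231, 91).
After α: (227, 89).
After β⁻: (227, 90).
After α: (223, 88).
After α: (219, 86).
Z = 86 is radon.

Rn-219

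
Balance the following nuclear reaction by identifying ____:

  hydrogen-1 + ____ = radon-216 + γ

At-215

Conserve mass number: 1 + A = 216 + 0, so A = 215.
Conserve atomic number: 1 + Z = 86 + 0, so Z = 85.
Z = 85 is astatine, so the species is astatine-215.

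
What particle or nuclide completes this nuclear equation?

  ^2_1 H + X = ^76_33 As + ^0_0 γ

Ge-74

Conserve mass number: 2 + A = 76 + 0, so A = 74.
Conserve atomic number: 1 + Z = 33 + 0, so Z = 32.
Z = 32 is germanium, so the species is ^74_32 Ge.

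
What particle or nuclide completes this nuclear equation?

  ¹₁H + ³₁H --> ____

He-4

Conserve mass number: 1 + 3 = A, so A = 4.
Conserve atomic number: 1 + 1 = Z, so Z = 2.
A = 4 and Z = 2 is ⁴₂He — an alpha particle.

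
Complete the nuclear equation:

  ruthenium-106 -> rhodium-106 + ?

beta-minus particle

Conserve mass number: 106 = 106 + A, so A = 0.
Conserve atomic number: 44 = 45 + Z, so Z = -1.
A = 0 and Z = -1 is e⁻ — a beta-minus particle.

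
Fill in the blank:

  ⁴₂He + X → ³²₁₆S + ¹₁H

Conserve mass number: 4 + A = 32 + 1, so A = 29.
Conserve atomic number: 2 + Z = 16 + 1, so Z = 15.
Z = 15 is phosphorus, so the species is ²⁹₁₅P.

P-29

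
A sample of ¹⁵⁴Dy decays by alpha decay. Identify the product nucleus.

Gd-150

Alpha decay: mass number changes by -4, atomic number by -2.
A: 154 − 4 = 150; Z: 66 − 2 = 64.
Z = 64 is gadolinium, so the daughter is ¹⁵⁰Gd.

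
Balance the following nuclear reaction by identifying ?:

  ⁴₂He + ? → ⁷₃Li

triton

Conserve mass number: 4 + A = 7, so A = 3.
Conserve atomic number: 2 + Z = 3, so Z = 1.
A = 3 and Z = 1 is ³₁H — a triton.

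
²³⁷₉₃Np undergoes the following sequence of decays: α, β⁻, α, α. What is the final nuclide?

Ra-225

Start: (A, Z) = (237, 93).
After α: (233, 91).
After β⁻: (233, 92).
After α: (229, 90).
After α: (225, 88).
Z = 88 is radium.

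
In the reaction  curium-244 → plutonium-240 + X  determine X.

Conserve mass number: 244 = 240 + A, so A = 4.
Conserve atomic number: 96 = 94 + Z, so Z = 2.
A = 4 and Z = 2 is helium-4 — an alpha particle.

alpha particle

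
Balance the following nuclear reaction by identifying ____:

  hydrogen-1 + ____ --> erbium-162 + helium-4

Conserve mass number: 1 + A = 162 + 4, so A = 165.
Conserve atomic number: 1 + Z = 68 + 2, so Z = 69.
Z = 69 is thulium, so the species is thulium-165.

Tm-165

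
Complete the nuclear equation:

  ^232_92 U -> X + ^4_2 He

Conserve mass number: 232 = A + 4, so A = 228.
Conserve atomic number: 92 = Z + 2, so Z = 90.
Z = 90 is thorium, so the species is ^228_90 Th.

Th-228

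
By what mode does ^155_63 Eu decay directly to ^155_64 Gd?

ΔA = 155 − 155 = 0; ΔZ = 64 − 63 = +1.
A is unchanged and Z rises by 1 — a neutron has become a proton (β⁻ decay).

beta-minus decay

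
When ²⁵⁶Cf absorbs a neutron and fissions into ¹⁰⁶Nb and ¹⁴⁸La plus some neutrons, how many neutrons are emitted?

3

Conserve mass number: 257 = 106 + 148 + k, so k = 257 − 254 = 3.
Check atomic number: 98 = 41 + 57 + 0 = 98. ✓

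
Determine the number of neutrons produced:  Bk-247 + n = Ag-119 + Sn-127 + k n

2

Conserve mass number: 248 = 119 + 127 + k, so k = 248 − 246 = 2.
Check atomic number: 97 = 47 + 50 + 0 = 97. ✓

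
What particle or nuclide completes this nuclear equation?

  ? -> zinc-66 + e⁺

Ga-66

Conserve mass number: A = 66 + 0, so A = 66.
Conserve atomic number: Z = 30 + 1, so Z = 31.
Z = 31 is gallium, so the species is gallium-66.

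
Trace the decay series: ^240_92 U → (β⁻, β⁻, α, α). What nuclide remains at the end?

Start: (A, Z) = (240, 92).
After β⁻: (240, 93).
After β⁻: (240, 94).
After α: (236, 92).
After α: (232, 90).
Z = 90 is thorium.

Th-232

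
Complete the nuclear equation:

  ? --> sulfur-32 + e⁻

P-32

Conserve mass number: A = 32 + 0, so A = 32.
Conserve atomic number: Z = 16 − 1, so Z = 15.
Z = 15 is phosphorus, so the species is phosphorus-32.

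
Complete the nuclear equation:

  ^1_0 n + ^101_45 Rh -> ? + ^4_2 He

Tc-98

Conserve mass number: 1 + 101 = A + 4, so A = 98.
Conserve atomic number: 0 + 45 = Z + 2, so Z = 43.
Z = 43 is technetium, so the species is ^98_43 Tc.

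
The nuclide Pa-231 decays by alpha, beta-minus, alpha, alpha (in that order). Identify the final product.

Rn-219

Start: (A, Z) = (231, 91).
After α: (227, 89).
After β⁻: (227, 90).
After α: (223, 88).
After α: (219, 86).
Z = 86 is radon.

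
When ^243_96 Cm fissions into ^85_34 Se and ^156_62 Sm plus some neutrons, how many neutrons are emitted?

Conserve mass number: 243 = 85 + 156 + k, so k = 243 − 241 = 2.
Check atomic number: 96 = 34 + 62 + 0 = 96. ✓

2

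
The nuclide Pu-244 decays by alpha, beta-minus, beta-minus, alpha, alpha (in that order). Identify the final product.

Start: (A, Z) = (244, 94).
After α: (240, 92).
After β⁻: (240, 93).
After β⁻: (240, 94).
After α: (236, 92).
After α: (232, 90).
Z = 90 is thorium.

Th-232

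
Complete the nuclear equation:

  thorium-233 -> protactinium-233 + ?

Conserve mass number: 233 = 233 + A, so A = 0.
Conserve atomic number: 90 = 91 + Z, so Z = -1.
A = 0 and Z = -1 is e⁻ — a beta-minus particle.

beta-minus particle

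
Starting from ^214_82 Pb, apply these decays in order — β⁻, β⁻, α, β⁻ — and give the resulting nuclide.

Start: (A, Z) = (214, 82).
After β⁻: (214, 83).
After β⁻: (214, 84).
After α: (210, 82).
After β⁻: (210, 83).
Z = 83 is bismuth.

Bi-210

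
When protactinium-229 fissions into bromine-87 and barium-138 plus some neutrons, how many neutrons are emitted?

Conserve mass number: 229 = 87 + 138 + k, so k = 229 − 225 = 4.
Check atomic number: 91 = 35 + 56 + 0 = 91. ✓

4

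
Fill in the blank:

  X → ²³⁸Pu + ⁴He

Conserve mass number: A = 238 + 4, so A = 242.
Conserve atomic number: Z = 94 + 2, so Z = 96.
Z = 96 is curium, so the species is ²⁴²Cm.

Cm-242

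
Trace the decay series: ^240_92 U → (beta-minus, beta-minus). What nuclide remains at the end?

Start: (A, Z) = (240, 92).
After β⁻: (240, 93).
After β⁻: (240, 94).
Z = 94 is plutonium.

Pu-240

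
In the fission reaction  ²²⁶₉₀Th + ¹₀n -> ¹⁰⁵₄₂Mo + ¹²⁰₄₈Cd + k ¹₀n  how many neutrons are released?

2

Conserve mass number: 227 = 105 + 120 + k, so k = 227 − 225 = 2.
Check atomic number: 90 = 42 + 48 + 0 = 90. ✓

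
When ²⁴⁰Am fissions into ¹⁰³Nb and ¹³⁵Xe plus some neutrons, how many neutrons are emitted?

Conserve mass number: 240 = 103 + 135 + k, so k = 240 − 238 = 2.
Check atomic number: 95 = 41 + 54 + 0 = 95. ✓

2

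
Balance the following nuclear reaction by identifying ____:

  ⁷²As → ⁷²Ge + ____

Conserve mass number: 72 = 72 + A, so A = 0.
Conserve atomic number: 33 = 32 + Z, so Z = 1.
A = 0 and Z = 1 is e⁺ — a positron.

positron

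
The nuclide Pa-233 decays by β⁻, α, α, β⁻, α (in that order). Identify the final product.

Fr-221

Start: (A, Z) = (233, 91).
After β⁻: (233, 92).
After α: (229, 90).
After α: (225, 88).
After β⁻: (225, 89).
After α: (221, 87).
Z = 87 is francium.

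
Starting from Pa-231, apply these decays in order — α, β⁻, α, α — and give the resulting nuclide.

Start: (A, Z) = (231, 91).
After α: (227, 89).
After β⁻: (227, 90).
After α: (223, 88).
After α: (219, 86).
Z = 86 is radon.

Rn-219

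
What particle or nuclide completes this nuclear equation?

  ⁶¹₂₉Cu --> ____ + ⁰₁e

Conserve mass number: 61 = A + 0, so A = 61.
Conserve atomic number: 29 = Z + 1, so Z = 28.
Z = 28 is nickel, so the species is ⁶¹₂₈Ni.

Ni-61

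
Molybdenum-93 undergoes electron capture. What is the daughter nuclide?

Nb-93

Electron capture: mass number changes by +0, atomic number by -1.
A: 93 = 93; Z: 42 − 1 = 41.
Z = 41 is niobium, so the daughter is niobium-93.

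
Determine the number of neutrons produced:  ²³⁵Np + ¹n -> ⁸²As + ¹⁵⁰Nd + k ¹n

Conserve mass number: 236 = 82 + 150 + k, so k = 236 − 232 = 4.
Check atomic number: 93 = 33 + 60 + 0 = 93. ✓

4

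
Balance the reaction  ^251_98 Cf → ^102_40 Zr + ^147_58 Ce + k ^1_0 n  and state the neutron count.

Conserve mass number: 251 = 102 + 147 + k, so k = 251 − 249 = 2.
Check atomic number: 98 = 40 + 58 + 0 = 98. ✓

2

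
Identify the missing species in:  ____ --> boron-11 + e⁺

C-11

Conserve mass number: A = 11 + 0, so A = 11.
Conserve atomic number: Z = 5 + 1, so Z = 6.
Z = 6 is carbon, so the species is carbon-11.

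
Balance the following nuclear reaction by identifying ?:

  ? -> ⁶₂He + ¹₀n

Conserve mass number: A = 6 + 1, so A = 7.
Conserve atomic number: Z = 2 + 0, so Z = 2.
Z = 2 is helium, so the species is ⁷₂He.

He-7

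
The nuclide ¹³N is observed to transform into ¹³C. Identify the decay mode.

ΔA = 13 − 13 = 0; ΔZ = 6 − 7 = -1.
A is unchanged and Z drops by 1 — a proton has become a neutron (β⁺ emission or electron capture).

beta-plus decay or electron capture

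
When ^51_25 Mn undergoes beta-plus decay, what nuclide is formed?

Beta-plus decay: mass number changes by +0, atomic number by -1.
A: 51 = 51; Z: 25 − 1 = 24.
Z = 24 is chromium, so the daughter is ^51_24 Cr.

Cr-51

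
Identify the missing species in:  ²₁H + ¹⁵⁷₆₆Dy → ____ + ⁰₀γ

Ho-159

Conserve mass number: 2 + 157 = A + 0, so A = 159.
Conserve atomic number: 1 + 66 = Z + 0, so Z = 67.
Z = 67 is holmium, so the species is ¹⁵⁹₆₇Ho.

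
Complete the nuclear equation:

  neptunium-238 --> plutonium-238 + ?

Conserve mass number: 238 = 238 + A, so A = 0.
Conserve atomic number: 93 = 94 + Z, so Z = -1.
A = 0 and Z = -1 is e⁻ — a beta-minus particle.

beta-minus particle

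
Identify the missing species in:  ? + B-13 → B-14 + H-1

deuteron

Conserve mass number: A + 13 = 14 + 1, so A = 2.
Conserve atomic number: Z + 5 = 5 + 1, so Z = 1.
A = 2 and Z = 1 is H-2 — a deuteron.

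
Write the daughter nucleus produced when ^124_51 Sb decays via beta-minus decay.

Beta-minus decay: mass number changes by +0, atomic number by +1.
A: 124 = 124; Z: 51 + 1 = 52.
Z = 52 is tellurium, so the daughter is ^124_52 Te.

Te-124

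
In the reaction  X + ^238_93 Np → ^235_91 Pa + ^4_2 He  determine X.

neutron

Conserve mass number: A + 238 = 235 + 4, so A = 1.
Conserve atomic number: Z + 93 = 91 + 2, so Z = 0.
A = 1 and Z = 0 is ^1_0 n — a neutron.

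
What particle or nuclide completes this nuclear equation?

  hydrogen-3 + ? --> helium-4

Conserve mass number: 3 + A = 4, so A = 1.
Conserve atomic number: 1 + Z = 2, so Z = 1.
A = 1 and Z = 1 is hydrogen-1 — a proton.

proton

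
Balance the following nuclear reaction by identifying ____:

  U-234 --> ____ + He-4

Conserve mass number: 234 = A + 4, so A = 230.
Conserve atomic number: 92 = Z + 2, so Z = 90.
Z = 90 is thorium, so the species is Th-230.

Th-230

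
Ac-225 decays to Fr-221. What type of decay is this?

alpha decay

ΔA = 221 − 225 = -4; ΔZ = 87 − 89 = -2.
A drops by 4 and Z drops by 2 — the signature of alpha emission.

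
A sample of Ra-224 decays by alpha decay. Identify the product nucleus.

Alpha decay: mass number changes by -4, atomic number by -2.
A: 224 − 4 = 220; Z: 88 − 2 = 86.
Z = 86 is radon, so the daughter is Rn-220.

Rn-220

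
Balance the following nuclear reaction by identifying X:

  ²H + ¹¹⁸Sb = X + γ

Te-120

Conserve mass number: 2 + 118 = A + 0, so A = 120.
Conserve atomic number: 1 + 51 = Z + 0, so Z = 52.
Z = 52 is tellurium, so the species is ¹²⁰Te.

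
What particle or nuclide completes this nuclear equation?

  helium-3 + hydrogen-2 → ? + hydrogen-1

Conserve mass number: 3 + 2 = A + 1, so A = 4.
Conserve atomic number: 2 + 1 = Z + 1, so Z = 2.
A = 4 and Z = 2 is helium-4 — an alpha particle.

He-4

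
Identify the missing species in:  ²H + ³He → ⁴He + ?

Conserve mass number: 2 + 3 = 4 + A, so A = 1.
Conserve atomic number: 1 + 2 = 2 + Z, so Z = 1.
A = 1 and Z = 1 is ¹H — a proton.

proton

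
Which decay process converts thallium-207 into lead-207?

beta-minus decay

ΔA = 207 − 207 = 0; ΔZ = 82 − 81 = +1.
A is unchanged and Z rises by 1 — a neutron has become a proton (β⁻ decay).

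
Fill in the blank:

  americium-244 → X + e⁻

Conserve mass number: 244 = A + 0, so A = 244.
Conserve atomic number: 95 = Z − 1, so Z = 96.
Z = 96 is curium, so the species is curium-244.

Cm-244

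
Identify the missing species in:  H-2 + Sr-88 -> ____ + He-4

Conserve mass number: 2 + 88 = A + 4, so A = 86.
Conserve atomic number: 1 + 38 = Z + 2, so Z = 37.
Z = 37 is rubidium, so the species is Rb-86.

Rb-86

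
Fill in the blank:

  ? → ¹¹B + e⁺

Conserve mass number: A = 11 + 0, so A = 11.
Conserve atomic number: Z = 5 + 1, so Z = 6.
Z = 6 is carbon, so the species is ¹¹C.

C-11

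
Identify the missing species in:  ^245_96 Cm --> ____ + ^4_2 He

Pu-241

Conserve mass number: 245 = A + 4, so A = 241.
Conserve atomic number: 96 = Z + 2, so Z = 94.
Z = 94 is plutonium, so the species is ^241_94 Pu.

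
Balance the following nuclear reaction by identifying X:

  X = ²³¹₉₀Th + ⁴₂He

Conserve mass number: A = 231 + 4, so A = 235.
Conserve atomic number: Z = 90 + 2, so Z = 92.
Z = 92 is uranium, so the species is ²³⁵₉₂U.

U-235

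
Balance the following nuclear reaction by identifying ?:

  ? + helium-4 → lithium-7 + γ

triton

Conserve mass number: A + 4 = 7 + 0, so A = 3.
Conserve atomic number: Z + 2 = 3 + 0, so Z = 1.
A = 3 and Z = 1 is hydrogen-3 — a triton.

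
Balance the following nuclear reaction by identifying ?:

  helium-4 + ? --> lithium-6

deuteron

Conserve mass number: 4 + A = 6, so A = 2.
Conserve atomic number: 2 + Z = 3, so Z = 1.
A = 2 and Z = 1 is hydrogen-2 — a deuteron.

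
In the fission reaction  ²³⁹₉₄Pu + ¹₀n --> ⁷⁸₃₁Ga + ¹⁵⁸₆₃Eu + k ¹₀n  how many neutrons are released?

4

Conserve mass number: 240 = 78 + 158 + k, so k = 240 − 236 = 4.
Check atomic number: 94 = 31 + 63 + 0 = 94. ✓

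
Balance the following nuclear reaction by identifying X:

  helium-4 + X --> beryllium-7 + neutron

alpha particle

Conserve mass number: 4 + A = 7 + 1, so A = 4.
Conserve atomic number: 2 + Z = 4 + 0, so Z = 2.
A = 4 and Z = 2 is helium-4 — an alpha particle.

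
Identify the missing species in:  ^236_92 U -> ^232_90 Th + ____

Conserve mass number: 236 = 232 + A, so A = 4.
Conserve atomic number: 92 = 90 + Z, so Z = 2.
A = 4 and Z = 2 is ^4_2 He — an alpha particle.

alpha particle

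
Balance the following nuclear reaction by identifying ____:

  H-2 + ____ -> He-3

Conserve mass number: 2 + A = 3, so A = 1.
Conserve atomic number: 1 + Z = 2, so Z = 1.
A = 1 and Z = 1 is H-1 — a proton.

proton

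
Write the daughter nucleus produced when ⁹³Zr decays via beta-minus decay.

Beta-minus decay: mass number changes by +0, atomic number by +1.
A: 93 = 93; Z: 40 + 1 = 41.
Z = 41 is niobium, so the daughter is ⁹³Nb.

Nb-93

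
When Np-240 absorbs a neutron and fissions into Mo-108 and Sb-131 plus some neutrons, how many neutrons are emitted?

2

Conserve mass number: 241 = 108 + 131 + k, so k = 241 − 239 = 2.
Check atomic number: 93 = 42 + 51 + 0 = 93. ✓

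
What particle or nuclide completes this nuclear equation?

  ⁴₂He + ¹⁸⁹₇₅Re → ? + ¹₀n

Conserve mass number: 4 + 189 = A + 1, so A = 192.
Conserve atomic number: 2 + 75 = Z + 0, so Z = 77.
Z = 77 is iridium, so the species is ¹⁹²₇₇Ir.

Ir-192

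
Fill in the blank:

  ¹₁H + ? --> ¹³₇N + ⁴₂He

Conserve mass number: 1 + A = 13 + 4, so A = 16.
Conserve atomic number: 1 + Z = 7 + 2, so Z = 8.
Z = 8 is oxygen, so the species is ¹⁶₈O.

O-16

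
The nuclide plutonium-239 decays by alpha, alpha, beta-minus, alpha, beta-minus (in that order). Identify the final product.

Th-227

Start: (A, Z) = (239, 94).
After α: (235, 92).
After α: (231, 90).
After β⁻: (231, 91).
After α: (227, 89).
After β⁻: (227, 90).
Z = 90 is thorium.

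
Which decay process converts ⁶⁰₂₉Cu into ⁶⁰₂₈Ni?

ΔA = 60 − 60 = 0; ΔZ = 28 − 29 = -1.
A is unchanged and Z drops by 1 — a proton has become a neutron (β⁺ emission or electron capture).

beta-plus decay or electron capture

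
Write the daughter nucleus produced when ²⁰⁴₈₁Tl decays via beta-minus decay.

Pb-204

Beta-minus decay: mass number changes by +0, atomic number by +1.
A: 204 = 204; Z: 81 + 1 = 82.
Z = 82 is lead, so the daughter is ²⁰⁴₈₂Pb.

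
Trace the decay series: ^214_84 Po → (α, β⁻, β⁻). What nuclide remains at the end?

Start: (A, Z) = (214, 84).
After α: (210, 82).
After β⁻: (210, 83).
After β⁻: (210, 84).
Z = 84 is polonium.

Po-210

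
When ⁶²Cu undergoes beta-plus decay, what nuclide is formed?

Ni-62

Beta-plus decay: mass number changes by +0, atomic number by -1.
A: 62 = 62; Z: 29 − 1 = 28.
Z = 28 is nickel, so the daughter is ⁶²Ni.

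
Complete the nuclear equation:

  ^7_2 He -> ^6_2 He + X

Conserve mass number: 7 = 6 + A, so A = 1.
Conserve atomic number: 2 = 2 + Z, so Z = 0.
A = 1 and Z = 0 is ^1_0 n — a neutron.

neutron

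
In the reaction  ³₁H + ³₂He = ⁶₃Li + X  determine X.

gamma ray

Conserve mass number: 3 + 3 = 6 + A, so A = 0.
Conserve atomic number: 1 + 2 = 3 + Z, so Z = 0.
A = 0 and Z = 0 is ⁰₀γ — a gamma ray.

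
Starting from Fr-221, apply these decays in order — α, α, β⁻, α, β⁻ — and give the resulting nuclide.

Start: (A, Z) = (221, 87).
After α: (217, 85).
After α: (213, 83).
After β⁻: (213, 84).
After α: (209, 82).
After β⁻: (209, 83).
Z = 83 is bismuth.

Bi-209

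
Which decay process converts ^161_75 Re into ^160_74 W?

proton emission

ΔA = 160 − 161 = -1; ΔZ = 74 − 75 = -1.
A drops by 1 and Z drops by 1 — a proton was emitted.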